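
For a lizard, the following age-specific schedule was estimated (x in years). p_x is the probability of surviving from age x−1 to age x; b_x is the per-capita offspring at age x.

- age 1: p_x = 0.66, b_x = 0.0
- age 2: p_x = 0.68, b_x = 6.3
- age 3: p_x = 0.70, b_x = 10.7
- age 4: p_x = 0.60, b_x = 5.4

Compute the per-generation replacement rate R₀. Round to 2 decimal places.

Survivorship from birth: l_x = p_1·p_2·…·p_x.
  l_1 = 0.66000
  l_2 = 0.44880
  l_3 = 0.31416
  l_4 = 0.18850
R₀ = Σ l_x b_x:
  age 1: 0.66000 × 0.0 = 0.0000
  age 2: 0.44880 × 6.3 = 2.8274
  age 3: 0.31416 × 10.7 = 3.3615
  age 4: 0.18850 × 5.4 = 1.0179
R₀ = 0.0000 + 2.8274 + 3.3615 + 1.0179 = 7.2069

7.21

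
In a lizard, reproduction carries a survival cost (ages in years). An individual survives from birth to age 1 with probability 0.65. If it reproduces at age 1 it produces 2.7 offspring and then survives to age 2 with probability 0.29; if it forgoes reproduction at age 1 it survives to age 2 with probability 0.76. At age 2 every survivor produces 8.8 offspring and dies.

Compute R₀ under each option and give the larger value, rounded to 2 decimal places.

4.35

breed at age 1: R₀ = 0.65 × (2.7 + 0.29 × 8.8) = 0.65 × 5.2520 = 3.4138
delay to age 2: R₀ = 0.65 × (0.76 × 8.8) = 0.65 × 6.6880 = 4.3472
Higher: delay to age 2 (4.3472).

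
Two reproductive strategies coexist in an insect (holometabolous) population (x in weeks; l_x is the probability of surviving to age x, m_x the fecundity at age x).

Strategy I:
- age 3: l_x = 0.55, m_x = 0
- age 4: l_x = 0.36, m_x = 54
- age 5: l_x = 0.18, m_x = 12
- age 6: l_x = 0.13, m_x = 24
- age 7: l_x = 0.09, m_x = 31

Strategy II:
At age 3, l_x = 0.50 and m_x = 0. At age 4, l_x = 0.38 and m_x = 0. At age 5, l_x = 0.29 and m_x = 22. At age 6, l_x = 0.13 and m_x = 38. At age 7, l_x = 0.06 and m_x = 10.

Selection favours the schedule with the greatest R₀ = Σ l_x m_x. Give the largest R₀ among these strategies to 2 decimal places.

Strategy I: R₀ = 0.55×0 + 0.36×54 + 0.18×12 + 0.13×24 + 0.09×31 = 27.5100
Strategy II: R₀ = 0.50×0 + 0.38×0 + 0.29×22 + 0.13×38 + 0.06×10 = 11.9200
Highest R₀: strategy I with 27.5100.

27.51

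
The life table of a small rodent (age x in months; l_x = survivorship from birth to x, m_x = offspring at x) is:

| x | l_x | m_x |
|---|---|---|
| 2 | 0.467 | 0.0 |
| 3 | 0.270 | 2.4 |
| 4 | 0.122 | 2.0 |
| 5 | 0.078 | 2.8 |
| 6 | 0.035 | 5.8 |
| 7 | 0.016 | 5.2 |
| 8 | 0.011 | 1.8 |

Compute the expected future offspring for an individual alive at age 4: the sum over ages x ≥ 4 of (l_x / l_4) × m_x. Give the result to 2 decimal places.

6.30

l_4 = 0.122. Conditional survival from age 4 to x is l_x / l_4.
  x=4: (0.122/0.122) × 2.0 = 2.0000
  x=5: (0.078/0.122) × 2.8 = 1.7902
  x=6: (0.035/0.122) × 5.8 = 1.6639
  x=7: (0.016/0.122) × 5.2 = 0.6820
  x=8: (0.011/0.122) × 1.8 = 0.1623
Sum = 2.0000 + 1.7902 + 1.6639 + 0.6820 + 0.1623 = 6.2984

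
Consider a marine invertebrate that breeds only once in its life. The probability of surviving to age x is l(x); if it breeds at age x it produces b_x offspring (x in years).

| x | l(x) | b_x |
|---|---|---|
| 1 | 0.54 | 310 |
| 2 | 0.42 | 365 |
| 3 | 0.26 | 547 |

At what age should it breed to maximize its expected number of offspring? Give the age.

Expected offspring if breeding at age x = l(x) × b_x:
  age 1: 0.54 × 310 = 167.400
  age 2: 0.42 × 365 = 153.300
  age 3: 0.26 × 547 = 142.220
Maximum at age 1 (167.400).

1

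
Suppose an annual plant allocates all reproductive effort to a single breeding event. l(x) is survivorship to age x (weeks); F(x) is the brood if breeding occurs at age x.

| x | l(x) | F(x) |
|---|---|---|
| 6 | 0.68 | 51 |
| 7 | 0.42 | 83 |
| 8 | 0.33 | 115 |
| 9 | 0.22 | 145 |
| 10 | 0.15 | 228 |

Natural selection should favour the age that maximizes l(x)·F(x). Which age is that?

8

Expected offspring if breeding at age x = l(x) × F(x):
  age 6: 0.68 × 51 = 34.680
  age 7: 0.42 × 83 = 34.860
  age 8: 0.33 × 115 = 37.950
  age 9: 0.22 × 145 = 31.900
  age 10: 0.15 × 228 = 34.200
Maximum at age 8 (37.950).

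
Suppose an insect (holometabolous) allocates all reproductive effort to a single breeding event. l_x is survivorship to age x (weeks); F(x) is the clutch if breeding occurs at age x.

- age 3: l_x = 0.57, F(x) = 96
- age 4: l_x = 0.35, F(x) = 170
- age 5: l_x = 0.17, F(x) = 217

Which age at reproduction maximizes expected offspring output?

4

Expected offspring if breeding at age x = l_x × F(x):
  age 3: 0.57 × 96 = 54.720
  age 4: 0.35 × 170 = 59.500
  age 5: 0.17 × 217 = 36.890
Maximum at age 4 (59.500).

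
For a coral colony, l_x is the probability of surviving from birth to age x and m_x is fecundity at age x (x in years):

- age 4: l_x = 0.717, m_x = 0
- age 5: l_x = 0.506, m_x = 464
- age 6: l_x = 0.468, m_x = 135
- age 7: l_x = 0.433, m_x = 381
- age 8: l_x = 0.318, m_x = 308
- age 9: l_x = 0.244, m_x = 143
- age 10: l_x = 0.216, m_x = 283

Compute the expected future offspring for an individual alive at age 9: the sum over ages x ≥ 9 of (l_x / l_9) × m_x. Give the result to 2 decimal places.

393.52

l_9 = 0.244. Conditional survival from age 9 to x is l_x / l_9.
  x=9: (0.244/0.244) × 143 = 143.0000
  x=10: (0.216/0.244) × 283 = 250.5246
Sum = 143.0000 + 250.5246 = 393.5246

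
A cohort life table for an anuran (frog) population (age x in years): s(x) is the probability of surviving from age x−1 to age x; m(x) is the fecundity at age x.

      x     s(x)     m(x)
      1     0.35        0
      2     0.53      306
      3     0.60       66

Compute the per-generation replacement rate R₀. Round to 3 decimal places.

Survivorship from birth: l_x = s_1·s_2·…·s_x.
  l_1 = 0.35000
  l_2 = 0.18550
  l_3 = 0.11130
R₀ = Σ l_x m(x):
  age 1: 0.35000 × 0 = 0.0000
  age 2: 0.18550 × 306 = 56.7630
  age 3: 0.11130 × 66 = 7.3458
R₀ = 0.0000 + 56.7630 + 7.3458 = 64.1088

64.109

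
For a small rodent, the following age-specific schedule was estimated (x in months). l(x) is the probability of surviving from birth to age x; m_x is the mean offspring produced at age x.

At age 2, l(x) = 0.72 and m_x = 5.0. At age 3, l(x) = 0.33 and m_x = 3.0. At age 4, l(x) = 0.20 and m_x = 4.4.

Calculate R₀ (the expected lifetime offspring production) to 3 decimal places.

5.470

R₀ = Σ l(x) m_x:
  age 2: 0.72 × 5.0 = 3.6000
  age 3: 0.33 × 3.0 = 0.9900
  age 4: 0.20 × 4.4 = 0.8800
R₀ = 3.6000 + 0.9900 + 0.8800 = 5.4700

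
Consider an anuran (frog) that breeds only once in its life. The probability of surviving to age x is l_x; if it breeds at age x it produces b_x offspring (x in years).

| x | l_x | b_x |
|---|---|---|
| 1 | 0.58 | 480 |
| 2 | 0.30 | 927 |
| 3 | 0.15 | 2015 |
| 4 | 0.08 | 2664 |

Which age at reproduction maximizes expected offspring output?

3

Expected offspring if breeding at age x = l_x × b_x:
  age 1: 0.58 × 480 = 278.400
  age 2: 0.30 × 927 = 278.100
  age 3: 0.15 × 2015 = 302.250
  age 4: 0.08 × 2664 = 213.120
Maximum at age 3 (302.250).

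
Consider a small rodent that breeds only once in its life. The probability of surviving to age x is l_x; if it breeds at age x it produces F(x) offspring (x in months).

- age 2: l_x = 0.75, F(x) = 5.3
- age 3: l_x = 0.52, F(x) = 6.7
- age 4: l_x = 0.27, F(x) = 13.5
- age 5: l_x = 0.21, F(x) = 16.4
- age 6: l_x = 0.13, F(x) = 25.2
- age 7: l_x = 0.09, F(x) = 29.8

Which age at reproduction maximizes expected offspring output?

2

Expected offspring if breeding at age x = l_x × F(x):
  age 2: 0.75 × 5.3 = 3.975
  age 3: 0.52 × 6.7 = 3.484
  age 4: 0.27 × 13.5 = 3.645
  age 5: 0.21 × 16.4 = 3.444
  age 6: 0.13 × 25.2 = 3.276
  age 7: 0.09 × 29.8 = 2.682
Maximum at age 2 (3.975).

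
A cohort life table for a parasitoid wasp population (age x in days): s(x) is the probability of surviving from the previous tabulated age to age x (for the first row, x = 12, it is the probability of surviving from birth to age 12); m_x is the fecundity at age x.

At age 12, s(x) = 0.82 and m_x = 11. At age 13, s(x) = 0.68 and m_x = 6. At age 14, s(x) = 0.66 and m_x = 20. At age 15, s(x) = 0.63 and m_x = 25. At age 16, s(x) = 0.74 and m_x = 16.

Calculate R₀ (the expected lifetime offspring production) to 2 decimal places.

28.27

Survivorship from birth: l_x = s_12·s_13·…·s_x.
  l_12 = 0.82000
  l_13 = 0.55760
  l_14 = 0.36802
  l_15 = 0.23185
  l_16 = 0.17157
R₀ = Σ l_x m_x:
  age 12: 0.82000 × 11 = 9.0200
  age 13: 0.55760 × 6 = 3.3456
  age 14: 0.36802 × 20 = 7.3604
  age 15: 0.23185 × 25 = 5.7962
  age 16: 0.17157 × 16 = 2.7451
R₀ = 9.0200 + 3.3456 + 7.3604 + 5.7962 + 2.7451 = 28.2674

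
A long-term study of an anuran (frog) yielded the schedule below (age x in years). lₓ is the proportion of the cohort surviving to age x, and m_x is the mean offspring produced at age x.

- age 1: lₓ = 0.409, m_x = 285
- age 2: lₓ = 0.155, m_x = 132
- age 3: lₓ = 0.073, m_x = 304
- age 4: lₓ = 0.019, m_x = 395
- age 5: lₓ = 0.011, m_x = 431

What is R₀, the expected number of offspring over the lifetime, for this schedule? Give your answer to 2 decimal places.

R₀ = Σ lₓ m_x:
  age 1: 0.409 × 285 = 116.5650
  age 2: 0.155 × 132 = 20.4600
  age 3: 0.073 × 304 = 22.1920
  age 4: 0.019 × 395 = 7.5050
  age 5: 0.011 × 431 = 4.7410
R₀ = 116.5650 + 20.4600 + 22.1920 + 7.5050 + 4.7410 = 171.4630

171.46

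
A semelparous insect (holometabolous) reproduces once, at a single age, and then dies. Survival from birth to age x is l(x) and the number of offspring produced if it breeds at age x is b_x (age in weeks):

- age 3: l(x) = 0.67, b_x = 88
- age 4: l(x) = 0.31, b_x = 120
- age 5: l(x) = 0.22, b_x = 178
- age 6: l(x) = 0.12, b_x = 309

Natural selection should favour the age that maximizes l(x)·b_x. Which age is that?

Expected offspring if breeding at age x = l(x) × b_x:
  age 3: 0.67 × 88 = 58.960
  age 4: 0.31 × 120 = 37.200
  age 5: 0.22 × 178 = 39.160
  age 6: 0.12 × 309 = 37.080
Maximum at age 3 (58.960).

3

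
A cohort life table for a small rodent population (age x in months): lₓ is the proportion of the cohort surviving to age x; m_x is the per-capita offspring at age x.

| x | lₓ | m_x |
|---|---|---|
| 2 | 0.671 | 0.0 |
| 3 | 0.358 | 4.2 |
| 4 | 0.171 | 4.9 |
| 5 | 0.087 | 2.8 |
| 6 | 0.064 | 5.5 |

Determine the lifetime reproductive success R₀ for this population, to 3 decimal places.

2.937

R₀ = Σ lₓ m_x:
  age 2: 0.671 × 0.0 = 0.0000
  age 3: 0.358 × 4.2 = 1.5036
  age 4: 0.171 × 4.9 = 0.8379
  age 5: 0.087 × 2.8 = 0.2436
  age 6: 0.064 × 5.5 = 0.3520
R₀ = 0.0000 + 1.5036 + 0.8379 + 0.2436 + 0.3520 = 2.9371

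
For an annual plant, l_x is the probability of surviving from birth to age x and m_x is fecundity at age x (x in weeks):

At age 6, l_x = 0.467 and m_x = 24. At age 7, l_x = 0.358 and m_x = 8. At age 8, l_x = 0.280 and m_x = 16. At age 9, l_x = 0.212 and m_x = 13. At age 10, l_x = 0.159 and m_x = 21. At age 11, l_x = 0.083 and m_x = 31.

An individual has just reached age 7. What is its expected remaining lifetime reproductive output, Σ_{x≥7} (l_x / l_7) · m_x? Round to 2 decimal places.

44.73

l_7 = 0.358. Conditional survival from age 7 to x is l_x / l_7.
  x=7: (0.358/0.358) × 8 = 8.0000
  x=8: (0.280/0.358) × 16 = 12.5140
  x=9: (0.212/0.358) × 13 = 7.6983
  x=10: (0.159/0.358) × 21 = 9.3268
  x=11: (0.083/0.358) × 31 = 7.1872
Sum = 8.0000 + 12.5140 + 7.6983 + 9.3268 + 7.1872 = 44.7263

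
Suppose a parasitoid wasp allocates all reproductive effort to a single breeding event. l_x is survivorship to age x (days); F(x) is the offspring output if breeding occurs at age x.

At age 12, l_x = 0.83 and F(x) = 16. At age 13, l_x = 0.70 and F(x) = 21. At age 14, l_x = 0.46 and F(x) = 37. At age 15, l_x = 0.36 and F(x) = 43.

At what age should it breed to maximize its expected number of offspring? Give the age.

14

Expected offspring if breeding at age x = l_x × F(x):
  age 12: 0.83 × 16 = 13.280
  age 13: 0.70 × 21 = 14.700
  age 14: 0.46 × 37 = 17.020
  age 15: 0.36 × 43 = 15.480
Maximum at age 14 (17.020).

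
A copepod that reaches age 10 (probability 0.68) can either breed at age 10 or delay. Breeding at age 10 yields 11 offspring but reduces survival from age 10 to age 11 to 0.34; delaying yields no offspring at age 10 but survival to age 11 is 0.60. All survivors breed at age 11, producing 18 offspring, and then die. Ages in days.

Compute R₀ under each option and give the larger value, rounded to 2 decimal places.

11.64

breed at age 10: R₀ = 0.68 × (11 + 0.34 × 18) = 0.68 × 17.1200 = 11.6416
delay to age 11: R₀ = 0.68 × (0.60 × 18) = 0.68 × 10.8000 = 7.3440
Higher: breed at age 10 (11.6416).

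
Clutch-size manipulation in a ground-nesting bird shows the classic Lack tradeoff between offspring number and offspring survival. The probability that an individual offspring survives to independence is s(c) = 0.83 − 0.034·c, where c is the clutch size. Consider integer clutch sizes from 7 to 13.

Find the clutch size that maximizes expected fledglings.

Expected fledglings = c × s(c):
  c=7: 7 × 0.592 = 4.144
  c=8: 8 × 0.558 = 4.464
  c=9: 9 × 0.524 = 4.716
  c=10: 10 × 0.490 = 4.900
  c=11: 11 × 0.456 = 5.016
  c=12: 12 × 0.422 = 5.064
  c=13: 13 × 0.388 = 5.044
Maximum at c = 12 (5.064 fledglings).

12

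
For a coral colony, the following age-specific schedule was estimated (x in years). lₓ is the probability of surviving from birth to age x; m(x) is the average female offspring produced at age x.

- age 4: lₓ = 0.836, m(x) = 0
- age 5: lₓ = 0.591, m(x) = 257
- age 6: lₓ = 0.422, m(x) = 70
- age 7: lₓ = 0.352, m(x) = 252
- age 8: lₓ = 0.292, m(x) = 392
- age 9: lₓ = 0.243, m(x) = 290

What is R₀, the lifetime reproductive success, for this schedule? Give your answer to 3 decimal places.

R₀ = Σ lₓ m(x):
  age 4: 0.836 × 0 = 0.0000
  age 5: 0.591 × 257 = 151.8870
  age 6: 0.422 × 70 = 29.5400
  age 7: 0.352 × 252 = 88.7040
  age 8: 0.292 × 392 = 114.4640
  age 9: 0.243 × 290 = 70.4700
R₀ = 0.0000 + 151.8870 + 29.5400 + 88.7040 + 114.4640 + 70.4700 = 455.0650

455.065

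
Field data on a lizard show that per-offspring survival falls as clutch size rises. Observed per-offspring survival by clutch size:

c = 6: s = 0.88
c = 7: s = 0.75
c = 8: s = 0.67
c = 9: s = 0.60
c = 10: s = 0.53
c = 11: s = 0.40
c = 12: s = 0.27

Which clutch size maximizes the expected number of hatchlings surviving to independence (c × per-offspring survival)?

Expected hatchlings surviving to independence = c × s(c):
  c=6: 6 × 0.88 = 5.280
  c=7: 7 × 0.75 = 5.250
  c=8: 8 × 0.67 = 5.360
  c=9: 9 × 0.60 = 5.400
  c=10: 10 × 0.53 = 5.300
  c=11: 11 × 0.40 = 4.400
  c=12: 12 × 0.27 = 3.240
Maximum at c = 9 (5.400 hatchlings surviving to independence).

9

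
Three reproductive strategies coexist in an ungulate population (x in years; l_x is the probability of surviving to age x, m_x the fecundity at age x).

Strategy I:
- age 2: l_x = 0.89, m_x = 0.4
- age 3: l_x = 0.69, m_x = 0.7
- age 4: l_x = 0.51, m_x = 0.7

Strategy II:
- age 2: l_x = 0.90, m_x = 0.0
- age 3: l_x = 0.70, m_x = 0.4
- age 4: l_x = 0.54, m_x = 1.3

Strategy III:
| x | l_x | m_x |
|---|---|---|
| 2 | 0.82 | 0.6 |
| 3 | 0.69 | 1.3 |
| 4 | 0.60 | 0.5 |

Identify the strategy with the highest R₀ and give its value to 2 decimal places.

Strategy I: R₀ = 0.89×0.4 + 0.69×0.7 + 0.51×0.7 = 1.1960
Strategy II: R₀ = 0.90×0.0 + 0.70×0.4 + 0.54×1.3 = 0.9820
Strategy III: R₀ = 0.82×0.6 + 0.69×1.3 + 0.60×0.5 = 1.6890
Highest R₀: strategy III with 1.6890.

1.69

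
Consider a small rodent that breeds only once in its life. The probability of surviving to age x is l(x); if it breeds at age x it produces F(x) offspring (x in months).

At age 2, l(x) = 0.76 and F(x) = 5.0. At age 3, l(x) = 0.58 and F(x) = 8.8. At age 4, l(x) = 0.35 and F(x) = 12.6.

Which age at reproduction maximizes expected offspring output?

Expected offspring if breeding at age x = l(x) × F(x):
  age 2: 0.76 × 5.0 = 3.800
  age 3: 0.58 × 8.8 = 5.104
  age 4: 0.35 × 12.6 = 4.410
Maximum at age 3 (5.104).

3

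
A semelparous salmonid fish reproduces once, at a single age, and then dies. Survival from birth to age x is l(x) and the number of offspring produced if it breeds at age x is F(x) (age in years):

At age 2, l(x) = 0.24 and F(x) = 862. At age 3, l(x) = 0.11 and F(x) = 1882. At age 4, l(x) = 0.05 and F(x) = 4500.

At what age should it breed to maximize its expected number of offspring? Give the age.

Expected offspring if breeding at age x = l(x) × F(x):
  age 2: 0.24 × 862 = 206.880
  age 3: 0.11 × 1882 = 207.020
  age 4: 0.05 × 4500 = 225.000
Maximum at age 4 (225.000).

4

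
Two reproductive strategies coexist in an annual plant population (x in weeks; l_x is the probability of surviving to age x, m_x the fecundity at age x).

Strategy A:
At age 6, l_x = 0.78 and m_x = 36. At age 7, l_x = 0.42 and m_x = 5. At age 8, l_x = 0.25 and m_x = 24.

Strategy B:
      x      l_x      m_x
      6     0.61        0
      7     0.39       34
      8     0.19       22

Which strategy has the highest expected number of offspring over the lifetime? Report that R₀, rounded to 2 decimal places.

Strategy A: R₀ = 0.78×36 + 0.42×5 + 0.25×24 = 36.1800
Strategy B: R₀ = 0.61×0 + 0.39×34 + 0.19×22 = 17.4400
Highest R₀: strategy A with 36.1800.

36.18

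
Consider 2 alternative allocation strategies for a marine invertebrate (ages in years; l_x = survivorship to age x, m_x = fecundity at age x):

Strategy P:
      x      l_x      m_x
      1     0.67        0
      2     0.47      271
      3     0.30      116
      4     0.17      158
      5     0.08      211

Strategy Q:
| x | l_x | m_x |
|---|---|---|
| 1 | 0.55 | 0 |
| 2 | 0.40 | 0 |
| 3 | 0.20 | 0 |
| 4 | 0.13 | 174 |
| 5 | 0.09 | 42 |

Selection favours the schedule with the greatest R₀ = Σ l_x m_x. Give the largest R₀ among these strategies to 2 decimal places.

Strategy P: R₀ = 0.67×0 + 0.47×271 + 0.30×116 + 0.17×158 + 0.08×211 = 205.9100
Strategy Q: R₀ = 0.55×0 + 0.40×0 + 0.20×0 + 0.13×174 + 0.09×42 = 26.4000
Highest R₀: strategy P with 205.9100.

205.91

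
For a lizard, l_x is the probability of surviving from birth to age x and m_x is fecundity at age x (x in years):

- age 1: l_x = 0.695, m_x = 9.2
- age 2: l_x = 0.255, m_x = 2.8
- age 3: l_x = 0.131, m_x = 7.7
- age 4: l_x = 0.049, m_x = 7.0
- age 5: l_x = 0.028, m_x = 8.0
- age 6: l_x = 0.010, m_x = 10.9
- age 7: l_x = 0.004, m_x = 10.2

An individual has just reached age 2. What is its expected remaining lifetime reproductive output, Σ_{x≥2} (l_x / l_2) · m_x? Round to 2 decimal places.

l_2 = 0.255. Conditional survival from age 2 to x is l_x / l_2.
  x=2: (0.255/0.255) × 2.8 = 2.8000
  x=3: (0.131/0.255) × 7.7 = 3.9557
  x=4: (0.049/0.255) × 7.0 = 1.3451
  x=5: (0.028/0.255) × 8.0 = 0.8784
  x=6: (0.010/0.255) × 10.9 = 0.4275
  x=7: (0.004/0.255) × 10.2 = 0.1600
Sum = 2.8000 + 3.9557 + 1.3451 + 0.8784 + 0.4275 + 0.1600 = 9.5667

9.57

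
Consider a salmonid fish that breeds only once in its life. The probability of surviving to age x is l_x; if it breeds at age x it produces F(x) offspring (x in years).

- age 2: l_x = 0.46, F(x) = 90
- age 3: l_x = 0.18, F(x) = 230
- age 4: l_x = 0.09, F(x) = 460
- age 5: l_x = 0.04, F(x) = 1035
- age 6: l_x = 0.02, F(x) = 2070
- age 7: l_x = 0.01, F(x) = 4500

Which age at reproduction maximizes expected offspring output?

Expected offspring if breeding at age x = l_x × F(x):
  age 2: 0.46 × 90 = 41.400
  age 3: 0.18 × 230 = 41.400
  age 4: 0.09 × 460 = 41.400
  age 5: 0.04 × 1035 = 41.400
  age 6: 0.02 × 2070 = 41.400
  age 7: 0.01 × 4500 = 45.000
Maximum at age 7 (45.000).

7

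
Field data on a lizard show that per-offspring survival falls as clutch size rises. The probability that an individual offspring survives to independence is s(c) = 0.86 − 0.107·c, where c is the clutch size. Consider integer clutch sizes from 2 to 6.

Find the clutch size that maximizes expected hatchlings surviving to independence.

Expected hatchlings surviving to independence = c × s(c):
  c=2: 2 × 0.646 = 1.292
  c=3: 3 × 0.539 = 1.617
  c=4: 4 × 0.432 = 1.728
  c=5: 5 × 0.325 = 1.625
  c=6: 6 × 0.218 = 1.308
Maximum at c = 4 (1.728 hatchlings surviving to independence).

4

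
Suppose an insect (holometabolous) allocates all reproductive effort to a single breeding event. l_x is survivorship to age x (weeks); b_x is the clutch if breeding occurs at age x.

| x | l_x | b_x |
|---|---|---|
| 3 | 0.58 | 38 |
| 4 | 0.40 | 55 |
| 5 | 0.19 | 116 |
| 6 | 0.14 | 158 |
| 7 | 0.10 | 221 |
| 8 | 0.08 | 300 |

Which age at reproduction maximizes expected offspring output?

Expected offspring if breeding at age x = l_x × b_x:
  age 3: 0.58 × 38 = 22.040
  age 4: 0.40 × 55 = 22.000
  age 5: 0.19 × 116 = 22.040
  age 6: 0.14 × 158 = 22.120
  age 7: 0.10 × 221 = 22.100
  age 8: 0.08 × 300 = 24.000
Maximum at age 8 (24.000).

8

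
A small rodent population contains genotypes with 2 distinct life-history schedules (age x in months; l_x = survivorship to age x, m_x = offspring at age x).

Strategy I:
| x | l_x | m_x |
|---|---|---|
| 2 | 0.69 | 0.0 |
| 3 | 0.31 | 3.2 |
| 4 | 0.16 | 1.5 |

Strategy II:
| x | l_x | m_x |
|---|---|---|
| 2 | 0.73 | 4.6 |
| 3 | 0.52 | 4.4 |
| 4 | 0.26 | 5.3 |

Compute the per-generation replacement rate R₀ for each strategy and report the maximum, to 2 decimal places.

Strategy I: R₀ = 0.69×0.0 + 0.31×3.2 + 0.16×1.5 = 1.2320
Strategy II: R₀ = 0.73×4.6 + 0.52×4.4 + 0.26×5.3 = 7.0240
Highest R₀: strategy II with 7.0240.

7.02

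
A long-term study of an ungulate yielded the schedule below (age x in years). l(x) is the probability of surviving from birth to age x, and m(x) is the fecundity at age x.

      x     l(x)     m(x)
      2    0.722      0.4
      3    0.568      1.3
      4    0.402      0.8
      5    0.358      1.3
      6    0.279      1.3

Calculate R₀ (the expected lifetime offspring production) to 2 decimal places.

2.18

R₀ = Σ l(x) m(x):
  age 2: 0.722 × 0.4 = 0.2888
  age 3: 0.568 × 1.3 = 0.7384
  age 4: 0.402 × 0.8 = 0.3216
  age 5: 0.358 × 1.3 = 0.4654
  age 6: 0.279 × 1.3 = 0.3627
R₀ = 0.2888 + 0.7384 + 0.3216 + 0.4654 + 0.3627 = 2.1769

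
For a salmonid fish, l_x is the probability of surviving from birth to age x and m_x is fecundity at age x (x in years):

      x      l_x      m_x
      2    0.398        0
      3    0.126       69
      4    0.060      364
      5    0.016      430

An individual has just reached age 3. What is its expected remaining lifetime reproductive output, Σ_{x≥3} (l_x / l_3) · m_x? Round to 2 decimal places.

l_3 = 0.126. Conditional survival from age 3 to x is l_x / l_3.
  x=3: (0.126/0.126) × 69 = 69.0000
  x=4: (0.060/0.126) × 364 = 173.3333
  x=5: (0.016/0.126) × 430 = 54.6032
Sum = 69.0000 + 173.3333 + 54.6032 = 296.9365

296.94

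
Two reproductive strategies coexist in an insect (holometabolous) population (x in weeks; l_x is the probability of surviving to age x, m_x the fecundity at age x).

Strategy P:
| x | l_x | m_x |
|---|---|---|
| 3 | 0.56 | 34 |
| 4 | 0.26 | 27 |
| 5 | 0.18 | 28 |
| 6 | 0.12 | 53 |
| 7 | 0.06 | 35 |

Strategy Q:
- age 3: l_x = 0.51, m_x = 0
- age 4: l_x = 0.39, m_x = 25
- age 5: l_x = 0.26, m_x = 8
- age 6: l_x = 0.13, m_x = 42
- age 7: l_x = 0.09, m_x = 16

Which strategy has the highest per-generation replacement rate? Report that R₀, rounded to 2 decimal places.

39.56

Strategy P: R₀ = 0.56×34 + 0.26×27 + 0.18×28 + 0.12×53 + 0.06×35 = 39.5600
Strategy Q: R₀ = 0.51×0 + 0.39×25 + 0.26×8 + 0.13×42 + 0.09×16 = 18.7300
Highest R₀: strategy P with 39.5600.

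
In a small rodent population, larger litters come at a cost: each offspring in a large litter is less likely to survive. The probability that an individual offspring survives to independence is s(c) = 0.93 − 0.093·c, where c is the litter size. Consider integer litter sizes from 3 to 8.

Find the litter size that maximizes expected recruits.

5

Expected recruits = c × s(c):
  c=3: 3 × 0.651 = 1.953
  c=4: 4 × 0.558 = 2.232
  c=5: 5 × 0.465 = 2.325
  c=6: 6 × 0.372 = 2.232
  c=7: 7 × 0.279 = 1.953
  c=8: 8 × 0.186 = 1.488
Maximum at c = 5 (2.325 recruits).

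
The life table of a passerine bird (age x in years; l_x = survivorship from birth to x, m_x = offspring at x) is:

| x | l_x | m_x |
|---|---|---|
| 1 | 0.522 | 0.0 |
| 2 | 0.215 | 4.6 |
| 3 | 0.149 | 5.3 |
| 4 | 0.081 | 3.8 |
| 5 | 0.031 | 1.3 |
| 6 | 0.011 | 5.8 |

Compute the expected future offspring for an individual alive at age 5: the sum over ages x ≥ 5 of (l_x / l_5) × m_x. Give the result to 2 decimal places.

3.36

l_5 = 0.031. Conditional survival from age 5 to x is l_x / l_5.
  x=5: (0.031/0.031) × 1.3 = 1.3000
  x=6: (0.011/0.031) × 5.8 = 2.0581
Sum = 1.3000 + 2.0581 = 3.3581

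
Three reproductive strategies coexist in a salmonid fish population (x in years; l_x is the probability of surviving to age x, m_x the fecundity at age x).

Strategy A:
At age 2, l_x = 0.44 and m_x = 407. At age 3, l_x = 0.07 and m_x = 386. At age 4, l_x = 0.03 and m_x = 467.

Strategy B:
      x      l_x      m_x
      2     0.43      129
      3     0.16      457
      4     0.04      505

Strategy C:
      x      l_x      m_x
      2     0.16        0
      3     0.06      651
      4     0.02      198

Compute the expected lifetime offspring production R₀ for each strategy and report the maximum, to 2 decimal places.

Strategy A: R₀ = 0.44×407 + 0.07×386 + 0.03×467 = 220.1100
Strategy B: R₀ = 0.43×129 + 0.16×457 + 0.04×505 = 148.7900
Strategy C: R₀ = 0.16×0 + 0.06×651 + 0.02×198 = 43.0200
Highest R₀: strategy A with 220.1100.

220.11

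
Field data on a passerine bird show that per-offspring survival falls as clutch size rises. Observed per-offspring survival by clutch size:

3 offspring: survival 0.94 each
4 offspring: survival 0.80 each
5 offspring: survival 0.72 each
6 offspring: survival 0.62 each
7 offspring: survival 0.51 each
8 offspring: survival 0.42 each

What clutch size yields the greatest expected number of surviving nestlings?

6

Expected surviving nestlings = c × s(c):
  c=3: 3 × 0.94 = 2.820
  c=4: 4 × 0.80 = 3.200
  c=5: 5 × 0.72 = 3.600
  c=6: 6 × 0.62 = 3.720
  c=7: 7 × 0.51 = 3.570
  c=8: 8 × 0.42 = 3.360
Maximum at c = 6 (3.720 surviving nestlings).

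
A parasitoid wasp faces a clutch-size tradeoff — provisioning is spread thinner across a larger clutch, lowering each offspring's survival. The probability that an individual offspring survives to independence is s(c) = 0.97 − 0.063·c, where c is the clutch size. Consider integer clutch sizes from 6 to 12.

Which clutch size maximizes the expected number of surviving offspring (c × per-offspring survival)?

Expected surviving offspring = c × s(c):
  c=6: 6 × 0.592 = 3.552
  c=7: 7 × 0.529 = 3.703
  c=8: 8 × 0.466 = 3.728
  c=9: 9 × 0.403 = 3.627
  c=10: 10 × 0.340 = 3.400
  c=11: 11 × 0.277 = 3.047
  c=12: 12 × 0.214 = 2.568
Maximum at c = 8 (3.728 surviving offspring).

8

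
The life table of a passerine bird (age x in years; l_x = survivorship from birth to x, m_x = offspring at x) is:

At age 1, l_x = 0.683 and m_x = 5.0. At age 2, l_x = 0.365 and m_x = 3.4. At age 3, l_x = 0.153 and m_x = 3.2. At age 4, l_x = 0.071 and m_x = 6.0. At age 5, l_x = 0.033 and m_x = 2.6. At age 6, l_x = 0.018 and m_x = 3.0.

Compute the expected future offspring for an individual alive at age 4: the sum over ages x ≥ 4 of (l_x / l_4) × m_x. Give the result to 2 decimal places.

7.97

l_4 = 0.071. Conditional survival from age 4 to x is l_x / l_4.
  x=4: (0.071/0.071) × 6.0 = 6.0000
  x=5: (0.033/0.071) × 2.6 = 1.2085
  x=6: (0.018/0.071) × 3.0 = 0.7606
Sum = 6.0000 + 1.2085 + 0.7606 = 7.9690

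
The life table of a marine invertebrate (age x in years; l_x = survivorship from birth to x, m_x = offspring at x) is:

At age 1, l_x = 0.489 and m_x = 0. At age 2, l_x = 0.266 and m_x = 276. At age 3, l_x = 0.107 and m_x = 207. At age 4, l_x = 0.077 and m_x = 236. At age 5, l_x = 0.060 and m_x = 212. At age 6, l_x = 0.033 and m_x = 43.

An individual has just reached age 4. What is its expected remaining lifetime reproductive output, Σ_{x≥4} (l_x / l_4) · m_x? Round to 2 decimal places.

l_4 = 0.077. Conditional survival from age 4 to x is l_x / l_4.
  x=4: (0.077/0.077) × 236 = 236.0000
  x=5: (0.060/0.077) × 212 = 165.1948
  x=6: (0.033/0.077) × 43 = 18.4286
Sum = 236.0000 + 165.1948 + 18.4286 = 419.6234

419.62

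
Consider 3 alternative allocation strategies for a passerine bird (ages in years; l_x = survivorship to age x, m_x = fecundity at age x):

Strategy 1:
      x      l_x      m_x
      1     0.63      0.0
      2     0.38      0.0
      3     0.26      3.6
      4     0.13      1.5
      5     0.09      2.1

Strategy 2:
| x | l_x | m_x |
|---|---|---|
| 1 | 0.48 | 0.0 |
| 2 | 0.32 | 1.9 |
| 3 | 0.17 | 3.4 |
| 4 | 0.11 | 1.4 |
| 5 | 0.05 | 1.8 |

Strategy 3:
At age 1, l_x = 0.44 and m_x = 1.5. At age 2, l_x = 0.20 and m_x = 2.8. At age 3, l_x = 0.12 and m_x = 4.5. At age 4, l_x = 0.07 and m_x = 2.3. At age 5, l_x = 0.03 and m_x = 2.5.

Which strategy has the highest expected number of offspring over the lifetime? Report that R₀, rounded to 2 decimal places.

Strategy 1: R₀ = 0.63×0.0 + 0.38×0.0 + 0.26×3.6 + 0.13×1.5 + 0.09×2.1 = 1.3200
Strategy 2: R₀ = 0.48×0.0 + 0.32×1.9 + 0.17×3.4 + 0.11×1.4 + 0.05×1.8 = 1.4300
Strategy 3: R₀ = 0.44×1.5 + 0.20×2.8 + 0.12×4.5 + 0.07×2.3 + 0.03×2.5 = 1.9960
Highest R₀: strategy 3 with 1.9960.

2.00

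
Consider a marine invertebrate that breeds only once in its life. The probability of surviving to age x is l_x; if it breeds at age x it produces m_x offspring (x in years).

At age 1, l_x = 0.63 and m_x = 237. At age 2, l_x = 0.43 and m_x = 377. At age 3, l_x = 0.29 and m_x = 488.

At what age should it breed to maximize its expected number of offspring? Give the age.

2

Expected offspring if breeding at age x = l_x × m_x:
  age 1: 0.63 × 237 = 149.310
  age 2: 0.43 × 377 = 162.110
  age 3: 0.29 × 488 = 141.520
Maximum at age 2 (162.110).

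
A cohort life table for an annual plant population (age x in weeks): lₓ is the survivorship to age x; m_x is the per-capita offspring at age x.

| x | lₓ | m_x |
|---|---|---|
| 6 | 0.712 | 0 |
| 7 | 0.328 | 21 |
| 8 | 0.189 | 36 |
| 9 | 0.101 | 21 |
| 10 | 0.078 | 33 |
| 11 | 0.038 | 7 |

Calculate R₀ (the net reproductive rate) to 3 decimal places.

18.653

R₀ = Σ lₓ m_x:
  age 6: 0.712 × 0 = 0.0000
  age 7: 0.328 × 21 = 6.8880
  age 8: 0.189 × 36 = 6.8040
  age 9: 0.101 × 21 = 2.1210
  age 10: 0.078 × 33 = 2.5740
  age 11: 0.038 × 7 = 0.2660
R₀ = 0.0000 + 6.8880 + 6.8040 + 2.1210 + 2.5740 + 0.2660 = 18.6530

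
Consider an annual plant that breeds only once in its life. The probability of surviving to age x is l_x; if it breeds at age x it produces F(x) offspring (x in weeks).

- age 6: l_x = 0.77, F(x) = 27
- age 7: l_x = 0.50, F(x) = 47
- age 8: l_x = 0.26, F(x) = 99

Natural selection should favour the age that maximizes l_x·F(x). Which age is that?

Expected offspring if breeding at age x = l_x × F(x):
  age 6: 0.77 × 27 = 20.790
  age 7: 0.50 × 47 = 23.500
  age 8: 0.26 × 99 = 25.740
Maximum at age 8 (25.740).

8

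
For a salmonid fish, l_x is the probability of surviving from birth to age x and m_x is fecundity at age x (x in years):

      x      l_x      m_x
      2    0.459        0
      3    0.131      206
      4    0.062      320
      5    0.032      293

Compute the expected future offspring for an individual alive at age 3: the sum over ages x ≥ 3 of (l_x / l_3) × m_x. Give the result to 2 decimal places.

429.02

l_3 = 0.131. Conditional survival from age 3 to x is l_x / l_3.
  x=3: (0.131/0.131) × 206 = 206.0000
  x=4: (0.062/0.131) × 320 = 151.4504
  x=5: (0.032/0.131) × 293 = 71.5725
Sum = 206.0000 + 151.4504 + 71.5725 = 429.0229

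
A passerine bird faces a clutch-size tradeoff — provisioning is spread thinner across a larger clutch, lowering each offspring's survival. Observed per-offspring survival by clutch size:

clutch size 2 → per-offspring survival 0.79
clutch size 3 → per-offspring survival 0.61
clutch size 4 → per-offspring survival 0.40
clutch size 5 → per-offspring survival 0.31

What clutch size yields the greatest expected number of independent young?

Expected independent young = c × s(c):
  c=2: 2 × 0.79 = 1.580
  c=3: 3 × 0.61 = 1.830
  c=4: 4 × 0.40 = 1.600
  c=5: 5 × 0.31 = 1.550
Maximum at c = 3 (1.830 independent young).

3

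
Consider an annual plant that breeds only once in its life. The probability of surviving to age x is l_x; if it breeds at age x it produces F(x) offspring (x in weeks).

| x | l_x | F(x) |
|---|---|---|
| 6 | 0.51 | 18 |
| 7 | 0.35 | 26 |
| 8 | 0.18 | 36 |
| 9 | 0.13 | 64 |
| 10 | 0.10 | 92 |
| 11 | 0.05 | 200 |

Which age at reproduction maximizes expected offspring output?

Expected offspring if breeding at age x = l_x × F(x):
  age 6: 0.51 × 18 = 9.180
  age 7: 0.35 × 26 = 9.100
  age 8: 0.18 × 36 = 6.480
  age 9: 0.13 × 64 = 8.320
  age 10: 0.10 × 92 = 9.200
  age 11: 0.05 × 200 = 10.000
Maximum at age 11 (10.000).

11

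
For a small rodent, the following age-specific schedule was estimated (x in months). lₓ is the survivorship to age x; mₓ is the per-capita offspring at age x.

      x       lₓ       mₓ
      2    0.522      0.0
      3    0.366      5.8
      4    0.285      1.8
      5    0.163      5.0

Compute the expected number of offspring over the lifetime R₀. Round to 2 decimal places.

R₀ = Σ lₓ mₓ:
  age 2: 0.522 × 0.0 = 0.0000
  age 3: 0.366 × 5.8 = 2.1228
  age 4: 0.285 × 1.8 = 0.5130
  age 5: 0.163 × 5.0 = 0.8150
R₀ = 0.0000 + 2.1228 + 0.5130 + 0.8150 = 3.4508

3.45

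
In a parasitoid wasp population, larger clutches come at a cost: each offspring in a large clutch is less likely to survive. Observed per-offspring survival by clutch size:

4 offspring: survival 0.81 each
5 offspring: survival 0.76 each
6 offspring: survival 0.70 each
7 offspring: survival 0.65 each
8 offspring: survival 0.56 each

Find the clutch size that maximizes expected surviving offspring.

Expected surviving offspring = c × s(c):
  c=4: 4 × 0.81 = 3.240
  c=5: 5 × 0.76 = 3.800
  c=6: 6 × 0.70 = 4.200
  c=7: 7 × 0.65 = 4.550
  c=8: 8 × 0.56 = 4.480
Maximum at c = 7 (4.550 surviving offspring).

7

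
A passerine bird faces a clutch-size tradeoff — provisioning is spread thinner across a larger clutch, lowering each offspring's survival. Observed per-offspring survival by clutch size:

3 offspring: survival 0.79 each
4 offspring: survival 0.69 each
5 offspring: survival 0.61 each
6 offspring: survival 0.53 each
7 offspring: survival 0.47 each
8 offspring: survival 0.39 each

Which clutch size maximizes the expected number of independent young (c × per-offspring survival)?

7

Expected independent young = c × s(c):
  c=3: 3 × 0.79 = 2.370
  c=4: 4 × 0.69 = 2.760
  c=5: 5 × 0.61 = 3.050
  c=6: 6 × 0.53 = 3.180
  c=7: 7 × 0.47 = 3.290
  c=8: 8 × 0.39 = 3.120
Maximum at c = 7 (3.290 independent young).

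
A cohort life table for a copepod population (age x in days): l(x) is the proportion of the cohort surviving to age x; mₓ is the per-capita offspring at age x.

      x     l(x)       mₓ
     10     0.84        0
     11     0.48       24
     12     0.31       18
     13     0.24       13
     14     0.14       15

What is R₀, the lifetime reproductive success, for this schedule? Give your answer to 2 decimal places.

22.32

R₀ = Σ l(x) mₓ:
  age 10: 0.84 × 0 = 0.0000
  age 11: 0.48 × 24 = 11.5200
  age 12: 0.31 × 18 = 5.5800
  age 13: 0.24 × 13 = 3.1200
  age 14: 0.14 × 15 = 2.1000
R₀ = 0.0000 + 11.5200 + 5.5800 + 3.1200 + 2.1000 = 22.3200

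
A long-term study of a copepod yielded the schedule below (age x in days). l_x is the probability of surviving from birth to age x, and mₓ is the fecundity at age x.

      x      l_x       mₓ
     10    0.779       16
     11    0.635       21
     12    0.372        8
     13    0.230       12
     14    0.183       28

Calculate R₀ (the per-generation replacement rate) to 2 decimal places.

36.66

R₀ = Σ l_x mₓ:
  age 10: 0.779 × 16 = 12.4640
  age 11: 0.635 × 21 = 13.3350
  age 12: 0.372 × 8 = 2.9760
  age 13: 0.230 × 12 = 2.7600
  age 14: 0.183 × 28 = 5.1240
R₀ = 12.4640 + 13.3350 + 2.9760 + 2.7600 + 5.1240 = 36.6590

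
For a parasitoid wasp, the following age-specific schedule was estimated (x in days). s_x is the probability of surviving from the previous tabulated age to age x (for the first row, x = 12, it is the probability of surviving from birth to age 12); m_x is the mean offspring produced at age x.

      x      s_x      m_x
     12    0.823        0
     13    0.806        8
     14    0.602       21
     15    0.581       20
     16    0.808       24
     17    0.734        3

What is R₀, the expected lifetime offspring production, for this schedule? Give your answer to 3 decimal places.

23.245

Survivorship from birth: l_x = s_12·s_13·…·s_x.
  l_12 = 0.82300
  l_13 = 0.66334
  l_14 = 0.39933
  l_15 = 0.23201
  l_16 = 0.18746
  l_17 = 0.13760
R₀ = Σ l_x m_x:
  age 12: 0.82300 × 0 = 0.0000
  age 13: 0.66334 × 8 = 5.3067
  age 14: 0.39933 × 21 = 8.3859
  age 15: 0.23201 × 20 = 4.6402
  age 16: 0.18746 × 24 = 4.4990
  age 17: 0.13760 × 3 = 0.4128
R₀ = 0.0000 + 5.3067 + 8.3859 + 4.6402 + 4.4990 + 0.4128 = 23.2447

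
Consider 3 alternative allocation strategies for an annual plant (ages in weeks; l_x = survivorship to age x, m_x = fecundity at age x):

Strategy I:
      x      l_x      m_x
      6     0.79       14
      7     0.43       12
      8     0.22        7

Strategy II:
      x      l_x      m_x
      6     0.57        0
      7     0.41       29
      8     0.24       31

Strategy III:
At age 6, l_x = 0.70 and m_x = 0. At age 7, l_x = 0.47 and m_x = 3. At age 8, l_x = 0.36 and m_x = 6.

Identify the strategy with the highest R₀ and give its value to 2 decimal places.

Strategy I: R₀ = 0.79×14 + 0.43×12 + 0.22×7 = 17.7600
Strategy II: R₀ = 0.57×0 + 0.41×29 + 0.24×31 = 19.3300
Strategy III: R₀ = 0.70×0 + 0.47×3 + 0.36×6 = 3.5700
Highest R₀: strategy II with 19.3300.

19.33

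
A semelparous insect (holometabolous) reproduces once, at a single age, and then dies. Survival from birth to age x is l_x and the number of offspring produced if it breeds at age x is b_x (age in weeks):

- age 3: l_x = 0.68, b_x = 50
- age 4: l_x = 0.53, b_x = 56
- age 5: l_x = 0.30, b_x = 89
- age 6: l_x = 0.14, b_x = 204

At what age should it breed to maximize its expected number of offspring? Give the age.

Expected offspring if breeding at age x = l_x × b_x:
  age 3: 0.68 × 50 = 34.000
  age 4: 0.53 × 56 = 29.680
  age 5: 0.30 × 89 = 26.700
  age 6: 0.14 × 204 = 28.560
Maximum at age 3 (34.000).

3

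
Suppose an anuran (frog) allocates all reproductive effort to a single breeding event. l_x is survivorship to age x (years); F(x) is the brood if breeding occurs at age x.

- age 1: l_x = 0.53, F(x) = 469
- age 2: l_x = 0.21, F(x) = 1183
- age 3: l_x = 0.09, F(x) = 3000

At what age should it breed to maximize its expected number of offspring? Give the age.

3

Expected offspring if breeding at age x = l_x × F(x):
  age 1: 0.53 × 469 = 248.570
  age 2: 0.21 × 1183 = 248.430
  age 3: 0.09 × 3000 = 270.000
Maximum at age 3 (270.000).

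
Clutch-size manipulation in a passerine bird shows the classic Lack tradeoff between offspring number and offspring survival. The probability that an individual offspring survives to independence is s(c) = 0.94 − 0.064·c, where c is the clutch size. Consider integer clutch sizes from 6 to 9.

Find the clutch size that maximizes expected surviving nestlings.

Expected surviving nestlings = c × s(c):
  c=6: 6 × 0.556 = 3.336
  c=7: 7 × 0.492 = 3.444
  c=8: 8 × 0.428 = 3.424
  c=9: 9 × 0.364 = 3.276
Maximum at c = 7 (3.444 surviving nestlings).

7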